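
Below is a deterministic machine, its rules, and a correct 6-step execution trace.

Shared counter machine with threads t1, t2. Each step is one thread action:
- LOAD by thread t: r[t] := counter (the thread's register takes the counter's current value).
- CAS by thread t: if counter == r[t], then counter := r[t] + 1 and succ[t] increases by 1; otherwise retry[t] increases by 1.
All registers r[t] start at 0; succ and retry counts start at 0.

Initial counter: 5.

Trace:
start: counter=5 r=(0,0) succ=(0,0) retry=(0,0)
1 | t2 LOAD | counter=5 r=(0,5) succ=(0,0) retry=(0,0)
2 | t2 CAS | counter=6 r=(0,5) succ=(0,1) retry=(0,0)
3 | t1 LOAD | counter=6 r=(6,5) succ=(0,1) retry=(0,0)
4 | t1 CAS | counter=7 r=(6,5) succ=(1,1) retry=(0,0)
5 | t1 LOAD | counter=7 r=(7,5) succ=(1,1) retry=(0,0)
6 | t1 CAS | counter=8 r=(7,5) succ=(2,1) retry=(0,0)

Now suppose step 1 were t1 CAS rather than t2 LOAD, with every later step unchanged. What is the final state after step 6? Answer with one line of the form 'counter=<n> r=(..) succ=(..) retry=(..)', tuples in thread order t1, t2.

(re-executing from step 1 with the substitution; state before step 1: counter=5 r=(0,0) succ=(0,0) retry=(0,0))
1 | t1 CAS | counter=5 r=(0,0) succ=(0,0) retry=(1,0)
2 | t2 CAS | counter=5 r=(0,0) succ=(0,0) retry=(1,1)
3 | t1 LOAD | counter=5 r=(5,0) succ=(0,0) retry=(1,1)
4 | t1 CAS | counter=6 r=(5,0) succ=(1,0) retry=(1,1)
5 | t1 LOAD | counter=6 r=(6,0) succ=(1,0) retry=(1,1)
6 | t1 CAS | counter=7 r=(6,0) succ=(2,0) retry=(1,1)

counter=7 r=(6,0) succ=(2,0) retry=(1,1)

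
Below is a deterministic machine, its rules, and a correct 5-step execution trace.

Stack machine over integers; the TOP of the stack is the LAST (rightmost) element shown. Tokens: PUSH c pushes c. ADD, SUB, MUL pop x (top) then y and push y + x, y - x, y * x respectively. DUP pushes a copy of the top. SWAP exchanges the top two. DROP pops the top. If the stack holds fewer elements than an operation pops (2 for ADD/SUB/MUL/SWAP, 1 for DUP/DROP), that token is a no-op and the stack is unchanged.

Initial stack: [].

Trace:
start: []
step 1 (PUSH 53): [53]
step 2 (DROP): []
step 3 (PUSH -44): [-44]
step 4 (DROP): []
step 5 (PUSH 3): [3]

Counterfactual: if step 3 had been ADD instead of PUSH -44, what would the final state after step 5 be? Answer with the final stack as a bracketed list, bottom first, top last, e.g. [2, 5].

[3]

(re-executing from step 3 with the substitution; state before step 3: [])
step 3 (ADD): []
step 4 (DROP): []
step 5 (PUSH 3): [3]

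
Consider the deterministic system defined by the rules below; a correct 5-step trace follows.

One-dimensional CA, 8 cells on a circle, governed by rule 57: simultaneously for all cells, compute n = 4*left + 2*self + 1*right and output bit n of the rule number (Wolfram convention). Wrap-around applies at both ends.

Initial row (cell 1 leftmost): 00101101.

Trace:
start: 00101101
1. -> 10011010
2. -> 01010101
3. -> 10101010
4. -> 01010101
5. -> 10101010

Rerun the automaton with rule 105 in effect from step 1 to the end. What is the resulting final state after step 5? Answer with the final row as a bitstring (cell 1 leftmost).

00011110

(re-executing steps 1..5 under rule 105; state before step 1: 00101101)
1. -> 00011110
2. -> 11010010
3. -> 11100001
4. -> 00101101
5. -> 00011110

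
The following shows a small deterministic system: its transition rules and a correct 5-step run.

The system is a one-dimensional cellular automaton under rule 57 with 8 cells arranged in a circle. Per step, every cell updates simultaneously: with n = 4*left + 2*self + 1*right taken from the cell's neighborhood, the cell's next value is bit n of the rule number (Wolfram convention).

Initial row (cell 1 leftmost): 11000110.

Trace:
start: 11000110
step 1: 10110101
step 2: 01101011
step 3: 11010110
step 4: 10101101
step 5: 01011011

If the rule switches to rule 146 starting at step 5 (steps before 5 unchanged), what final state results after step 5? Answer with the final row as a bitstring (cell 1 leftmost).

(re-executing step 5 under rule 146; state before step 5: 10101101)
step 5: 00000000

00000000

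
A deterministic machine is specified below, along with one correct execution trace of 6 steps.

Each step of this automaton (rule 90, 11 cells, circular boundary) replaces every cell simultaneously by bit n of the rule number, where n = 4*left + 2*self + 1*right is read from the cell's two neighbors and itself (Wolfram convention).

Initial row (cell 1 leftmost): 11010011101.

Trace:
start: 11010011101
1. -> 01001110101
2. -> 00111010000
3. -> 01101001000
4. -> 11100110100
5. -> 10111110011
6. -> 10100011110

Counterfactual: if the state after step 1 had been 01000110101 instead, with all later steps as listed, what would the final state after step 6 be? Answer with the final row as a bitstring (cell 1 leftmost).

state after step 1 := 01000110101
2. -> 00101110000
3. -> 01001011000
4. -> 10110011100
5. -> 00111110111
6. -> 11100010101

11100010101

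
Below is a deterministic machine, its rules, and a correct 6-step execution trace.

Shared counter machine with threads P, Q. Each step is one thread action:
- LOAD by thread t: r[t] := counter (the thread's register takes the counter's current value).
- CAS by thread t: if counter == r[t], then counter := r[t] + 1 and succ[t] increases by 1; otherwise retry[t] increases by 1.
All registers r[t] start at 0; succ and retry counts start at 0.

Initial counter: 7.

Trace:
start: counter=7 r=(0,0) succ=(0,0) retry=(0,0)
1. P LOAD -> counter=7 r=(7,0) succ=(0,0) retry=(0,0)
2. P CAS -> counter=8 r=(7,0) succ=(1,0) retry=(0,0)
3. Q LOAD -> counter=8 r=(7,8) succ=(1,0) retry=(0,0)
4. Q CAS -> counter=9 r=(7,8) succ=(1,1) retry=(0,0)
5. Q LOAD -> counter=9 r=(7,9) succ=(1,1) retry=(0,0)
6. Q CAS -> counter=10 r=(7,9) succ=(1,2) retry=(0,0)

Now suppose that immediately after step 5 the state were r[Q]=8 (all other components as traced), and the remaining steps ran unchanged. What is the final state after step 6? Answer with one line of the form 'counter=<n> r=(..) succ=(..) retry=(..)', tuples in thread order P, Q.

state after step 5 := counter=9 r=(7,8) succ=(1,1) retry=(0,0)
6. Q CAS -> counter=9 r=(7,8) succ=(1,1) retry=(0,1)

counter=9 r=(7,8) succ=(1,1) retry=(0,1)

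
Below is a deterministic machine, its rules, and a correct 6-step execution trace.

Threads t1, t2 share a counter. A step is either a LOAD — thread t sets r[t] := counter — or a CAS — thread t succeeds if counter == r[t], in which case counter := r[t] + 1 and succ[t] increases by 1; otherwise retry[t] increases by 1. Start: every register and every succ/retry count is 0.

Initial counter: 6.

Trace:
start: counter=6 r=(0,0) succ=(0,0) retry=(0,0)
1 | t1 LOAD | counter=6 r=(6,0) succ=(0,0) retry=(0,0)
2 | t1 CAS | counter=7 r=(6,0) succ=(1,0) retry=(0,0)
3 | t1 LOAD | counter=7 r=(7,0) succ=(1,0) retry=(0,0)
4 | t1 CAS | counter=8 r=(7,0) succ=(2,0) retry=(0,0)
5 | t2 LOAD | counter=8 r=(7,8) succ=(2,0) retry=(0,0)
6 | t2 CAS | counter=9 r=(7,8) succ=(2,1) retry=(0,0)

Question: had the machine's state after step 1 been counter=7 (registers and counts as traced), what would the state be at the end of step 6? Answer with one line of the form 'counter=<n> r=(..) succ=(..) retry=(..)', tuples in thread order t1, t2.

counter=9 r=(7,8) succ=(1,1) retry=(1,0)

state after step 1 := counter=7 r=(6,0) succ=(0,0) retry=(0,0)
2 | t1 CAS | counter=7 r=(6,0) succ=(0,0) retry=(1,0)
3 | t1 LOAD | counter=7 r=(7,0) succ=(0,0) retry=(1,0)
4 | t1 CAS | counter=8 r=(7,0) succ=(1,0) retry=(1,0)
5 | t2 LOAD | counter=8 r=(7,8) succ=(1,0) retry=(1,0)
6 | t2 CAS | counter=9 r=(7,8) succ=(1,1) retry=(1,0)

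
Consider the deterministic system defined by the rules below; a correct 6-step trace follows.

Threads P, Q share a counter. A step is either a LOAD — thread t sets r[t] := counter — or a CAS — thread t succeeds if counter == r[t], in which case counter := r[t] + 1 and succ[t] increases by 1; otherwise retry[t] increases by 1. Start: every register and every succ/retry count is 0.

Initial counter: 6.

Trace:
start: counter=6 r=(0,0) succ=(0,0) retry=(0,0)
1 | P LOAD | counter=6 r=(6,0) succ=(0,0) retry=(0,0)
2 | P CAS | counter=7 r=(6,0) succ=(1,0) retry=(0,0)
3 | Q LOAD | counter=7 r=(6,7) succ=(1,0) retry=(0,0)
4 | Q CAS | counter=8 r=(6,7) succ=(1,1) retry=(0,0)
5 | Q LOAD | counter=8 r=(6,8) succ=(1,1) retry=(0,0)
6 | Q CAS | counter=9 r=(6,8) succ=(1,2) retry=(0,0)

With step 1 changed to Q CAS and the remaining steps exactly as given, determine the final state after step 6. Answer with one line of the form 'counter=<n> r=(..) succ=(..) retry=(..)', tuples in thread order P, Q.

(re-executing from step 1 with the substitution; state before step 1: counter=6 r=(0,0) succ=(0,0) retry=(0,0))
1 | Q CAS | counter=6 r=(0,0) succ=(0,0) retry=(0,1)
2 | P CAS | counter=6 r=(0,0) succ=(0,0) retry=(1,1)
3 | Q LOAD | counter=6 r=(0,6) succ=(0,0) retry=(1,1)
4 | Q CAS | counter=7 r=(0,6) succ=(0,1) retry=(1,1)
5 | Q LOAD | counter=7 r=(0,7) succ=(0,1) retry=(1,1)
6 | Q CAS | counter=8 r=(0,7) succ=(0,2) retry=(1,1)

counter=8 r=(0,7) succ=(0,2) retry=(1,1)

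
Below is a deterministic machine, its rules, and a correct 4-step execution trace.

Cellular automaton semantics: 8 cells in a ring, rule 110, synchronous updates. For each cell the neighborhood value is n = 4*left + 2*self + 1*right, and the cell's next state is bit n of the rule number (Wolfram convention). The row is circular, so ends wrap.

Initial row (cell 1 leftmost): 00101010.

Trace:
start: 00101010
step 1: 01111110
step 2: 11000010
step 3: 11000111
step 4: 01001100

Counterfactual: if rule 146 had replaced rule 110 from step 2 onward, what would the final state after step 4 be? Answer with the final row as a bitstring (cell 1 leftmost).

(re-executing steps 2..4 under rule 146; state before step 2: 01111110)
step 2: 10111101
step 3: 00011000
step 4: 00100100

00100100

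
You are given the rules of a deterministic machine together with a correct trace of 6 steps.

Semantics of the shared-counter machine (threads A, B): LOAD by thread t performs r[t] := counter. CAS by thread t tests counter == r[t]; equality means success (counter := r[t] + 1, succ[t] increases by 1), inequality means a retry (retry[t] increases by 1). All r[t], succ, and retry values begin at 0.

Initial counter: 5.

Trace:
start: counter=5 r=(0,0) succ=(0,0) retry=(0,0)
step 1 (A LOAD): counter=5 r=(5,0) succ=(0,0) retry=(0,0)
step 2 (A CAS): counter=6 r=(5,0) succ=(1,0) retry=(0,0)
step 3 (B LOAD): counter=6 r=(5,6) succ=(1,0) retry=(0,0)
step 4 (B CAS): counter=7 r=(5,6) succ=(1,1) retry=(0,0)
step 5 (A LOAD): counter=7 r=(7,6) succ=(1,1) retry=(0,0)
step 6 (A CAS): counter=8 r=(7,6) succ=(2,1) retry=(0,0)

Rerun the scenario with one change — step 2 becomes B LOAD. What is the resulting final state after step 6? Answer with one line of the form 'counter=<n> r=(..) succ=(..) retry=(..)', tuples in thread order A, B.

(re-executing from step 2 with the substitution; state before step 2: counter=5 r=(5,0) succ=(0,0) retry=(0,0))
step 2 (B LOAD): counter=5 r=(5,5) succ=(0,0) retry=(0,0)
step 3 (B LOAD): counter=5 r=(5,5) succ=(0,0) retry=(0,0)
step 4 (B CAS): counter=6 r=(5,5) succ=(0,1) retry=(0,0)
step 5 (A LOAD): counter=6 r=(6,5) succ=(0,1) retry=(0,0)
step 6 (A CAS): counter=7 r=(6,5) succ=(1,1) retry=(0,0)

counter=7 r=(6,5) succ=(1,1) retry=(0,0)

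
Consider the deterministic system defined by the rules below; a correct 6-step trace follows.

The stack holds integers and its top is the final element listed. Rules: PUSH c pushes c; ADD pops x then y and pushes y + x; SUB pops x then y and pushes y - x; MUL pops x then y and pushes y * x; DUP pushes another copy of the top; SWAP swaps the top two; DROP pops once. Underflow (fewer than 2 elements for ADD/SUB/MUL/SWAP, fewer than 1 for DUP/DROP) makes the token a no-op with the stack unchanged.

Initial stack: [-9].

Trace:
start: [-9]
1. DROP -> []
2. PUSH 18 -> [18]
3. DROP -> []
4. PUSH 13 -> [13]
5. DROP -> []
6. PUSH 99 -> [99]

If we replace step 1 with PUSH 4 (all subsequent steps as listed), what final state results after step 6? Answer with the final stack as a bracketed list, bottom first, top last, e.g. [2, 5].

[-9, 4, 99]

(re-executing from step 1 with the substitution; state before step 1: [-9])
1. PUSH 4 -> [-9, 4]
2. PUSH 18 -> [-9, 4, 18]
3. DROP -> [-9, 4]
4. PUSH 13 -> [-9, 4, 13]
5. DROP -> [-9, 4]
6. PUSH 99 -> [-9, 4, 99]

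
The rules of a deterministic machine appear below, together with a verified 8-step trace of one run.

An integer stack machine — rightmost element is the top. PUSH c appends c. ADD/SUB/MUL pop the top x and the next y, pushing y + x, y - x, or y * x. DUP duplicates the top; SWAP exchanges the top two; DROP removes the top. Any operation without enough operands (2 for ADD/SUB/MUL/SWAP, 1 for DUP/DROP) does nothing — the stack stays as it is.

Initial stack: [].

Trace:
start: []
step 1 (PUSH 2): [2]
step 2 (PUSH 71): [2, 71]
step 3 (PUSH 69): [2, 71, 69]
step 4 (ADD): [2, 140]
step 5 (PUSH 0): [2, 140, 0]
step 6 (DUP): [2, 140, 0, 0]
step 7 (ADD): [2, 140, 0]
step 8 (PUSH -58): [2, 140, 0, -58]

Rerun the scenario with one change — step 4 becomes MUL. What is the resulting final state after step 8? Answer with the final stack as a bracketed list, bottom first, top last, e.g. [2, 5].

(re-executing from step 4 with the substitution; state before step 4: [2, 71, 69])
step 4 (MUL): [2, 4899]
step 5 (PUSH 0): [2, 4899, 0]
step 6 (DUP): [2, 4899, 0, 0]
step 7 (ADD): [2, 4899, 0]
step 8 (PUSH -58): [2, 4899, 0, -58]

[2, 4899, 0, -58]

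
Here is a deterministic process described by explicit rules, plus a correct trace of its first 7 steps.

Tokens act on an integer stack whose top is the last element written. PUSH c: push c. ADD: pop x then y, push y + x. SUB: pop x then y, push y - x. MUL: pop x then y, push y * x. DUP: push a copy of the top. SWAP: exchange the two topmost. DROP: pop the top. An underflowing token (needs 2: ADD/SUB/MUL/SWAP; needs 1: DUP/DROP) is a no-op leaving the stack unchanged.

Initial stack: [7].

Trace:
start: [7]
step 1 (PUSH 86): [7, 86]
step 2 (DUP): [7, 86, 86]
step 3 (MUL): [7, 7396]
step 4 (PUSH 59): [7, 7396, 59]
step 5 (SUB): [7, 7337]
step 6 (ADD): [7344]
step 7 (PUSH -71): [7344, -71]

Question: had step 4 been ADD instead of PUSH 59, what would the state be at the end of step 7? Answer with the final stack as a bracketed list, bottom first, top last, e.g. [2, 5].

[7403, -71]

(re-executing from step 4 with the substitution; state before step 4: [7, 7396])
step 4 (ADD): [7403]
step 5 (SUB): [7403]
step 6 (ADD): [7403]
step 7 (PUSH -71): [7403, -71]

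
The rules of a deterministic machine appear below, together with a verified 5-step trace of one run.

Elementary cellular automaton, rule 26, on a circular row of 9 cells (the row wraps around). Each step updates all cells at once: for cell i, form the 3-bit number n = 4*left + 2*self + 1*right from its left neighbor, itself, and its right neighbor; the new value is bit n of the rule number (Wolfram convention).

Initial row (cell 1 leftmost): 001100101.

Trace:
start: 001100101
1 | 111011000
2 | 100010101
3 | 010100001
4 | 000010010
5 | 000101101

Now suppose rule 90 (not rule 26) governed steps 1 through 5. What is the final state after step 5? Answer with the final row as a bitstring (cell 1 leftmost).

010010000

(re-executing steps 1..5 under rule 90; state before step 1: 001100101)
1 | 111111000
2 | 100001101
3 | 110011101
4 | 011110101
5 | 010010000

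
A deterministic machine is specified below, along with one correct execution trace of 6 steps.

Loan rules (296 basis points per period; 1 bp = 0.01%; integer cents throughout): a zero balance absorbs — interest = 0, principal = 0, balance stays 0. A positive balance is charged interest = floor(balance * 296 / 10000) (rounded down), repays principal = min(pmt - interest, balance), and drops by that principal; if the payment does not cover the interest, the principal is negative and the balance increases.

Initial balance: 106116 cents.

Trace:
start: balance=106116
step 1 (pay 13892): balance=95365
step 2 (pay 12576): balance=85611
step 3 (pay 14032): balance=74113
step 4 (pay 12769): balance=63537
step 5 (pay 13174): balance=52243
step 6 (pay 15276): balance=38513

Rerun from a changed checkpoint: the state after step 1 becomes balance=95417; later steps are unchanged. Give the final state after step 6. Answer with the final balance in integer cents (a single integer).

state after step 1 := balance=95417
step 2 (pay 12576): balance=85665
step 3 (pay 14032): balance=74168
step 4 (pay 12769): balance=63594
step 5 (pay 13174): balance=52302
step 6 (pay 15276): balance=38574

38574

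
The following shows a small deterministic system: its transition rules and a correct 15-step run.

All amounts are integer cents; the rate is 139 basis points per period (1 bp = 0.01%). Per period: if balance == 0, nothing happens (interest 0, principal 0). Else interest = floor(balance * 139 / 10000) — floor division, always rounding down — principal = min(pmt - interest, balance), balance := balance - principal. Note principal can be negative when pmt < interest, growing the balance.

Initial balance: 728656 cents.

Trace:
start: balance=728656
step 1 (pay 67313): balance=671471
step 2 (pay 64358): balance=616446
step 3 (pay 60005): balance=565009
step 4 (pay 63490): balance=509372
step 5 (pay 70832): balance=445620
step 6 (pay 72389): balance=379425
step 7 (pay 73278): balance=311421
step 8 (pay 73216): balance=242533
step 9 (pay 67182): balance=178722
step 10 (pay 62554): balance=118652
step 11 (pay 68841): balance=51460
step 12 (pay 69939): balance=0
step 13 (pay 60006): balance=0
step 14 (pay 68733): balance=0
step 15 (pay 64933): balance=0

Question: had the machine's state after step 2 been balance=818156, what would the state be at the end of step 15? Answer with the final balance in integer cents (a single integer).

state after step 2 := balance=818156
step 3 (pay 60005): balance=769523
step 4 (pay 63490): balance=716729
step 5 (pay 70832): balance=655859
step 6 (pay 72389): balance=592586
step 7 (pay 73278): balance=527544
step 8 (pay 73216): balance=461660
step 9 (pay 67182): balance=400895
step 10 (pay 62554): balance=343913
step 11 (pay 68841): balance=279852
step 12 (pay 69939): balance=213802
step 13 (pay 60006): balance=156767
step 14 (pay 68733): balance=90213
step 15 (pay 64933): balance=26533

26533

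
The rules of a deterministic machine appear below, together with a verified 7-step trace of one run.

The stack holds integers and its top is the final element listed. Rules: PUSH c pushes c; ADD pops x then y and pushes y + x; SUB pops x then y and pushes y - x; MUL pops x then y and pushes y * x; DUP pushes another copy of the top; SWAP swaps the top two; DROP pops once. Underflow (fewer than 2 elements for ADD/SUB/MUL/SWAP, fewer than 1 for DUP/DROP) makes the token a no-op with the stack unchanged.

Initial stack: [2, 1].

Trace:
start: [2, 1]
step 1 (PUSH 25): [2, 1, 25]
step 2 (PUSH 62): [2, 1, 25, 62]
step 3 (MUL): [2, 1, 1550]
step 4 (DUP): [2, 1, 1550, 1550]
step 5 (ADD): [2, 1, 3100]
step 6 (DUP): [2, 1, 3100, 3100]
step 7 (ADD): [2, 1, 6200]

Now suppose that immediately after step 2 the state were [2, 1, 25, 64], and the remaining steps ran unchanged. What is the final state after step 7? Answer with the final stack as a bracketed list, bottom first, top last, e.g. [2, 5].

[2, 1, 6400]

state after step 2 := [2, 1, 25, 64]
step 3 (MUL): [2, 1, 1600]
step 4 (DUP): [2, 1, 1600, 1600]
step 5 (ADD): [2, 1, 3200]
step 6 (DUP): [2, 1, 3200, 3200]
step 7 (ADD): [2, 1, 6400]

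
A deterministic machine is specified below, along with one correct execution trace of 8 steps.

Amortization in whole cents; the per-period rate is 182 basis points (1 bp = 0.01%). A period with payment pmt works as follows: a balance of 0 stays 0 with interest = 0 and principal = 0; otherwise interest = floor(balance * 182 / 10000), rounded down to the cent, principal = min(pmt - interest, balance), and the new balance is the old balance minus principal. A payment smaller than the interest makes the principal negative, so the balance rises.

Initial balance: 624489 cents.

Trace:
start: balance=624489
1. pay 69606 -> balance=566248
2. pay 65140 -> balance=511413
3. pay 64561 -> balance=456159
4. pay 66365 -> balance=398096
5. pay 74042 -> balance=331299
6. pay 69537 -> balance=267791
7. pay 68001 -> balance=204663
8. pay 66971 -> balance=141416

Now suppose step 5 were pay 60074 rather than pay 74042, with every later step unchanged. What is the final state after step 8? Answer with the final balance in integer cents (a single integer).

(re-executing from step 5 with the substitution; state before step 5: balance=398096)
5. pay 60074 -> balance=345267
6. pay 69537 -> balance=282013
7. pay 68001 -> balance=219144
8. pay 66971 -> balance=156161

156161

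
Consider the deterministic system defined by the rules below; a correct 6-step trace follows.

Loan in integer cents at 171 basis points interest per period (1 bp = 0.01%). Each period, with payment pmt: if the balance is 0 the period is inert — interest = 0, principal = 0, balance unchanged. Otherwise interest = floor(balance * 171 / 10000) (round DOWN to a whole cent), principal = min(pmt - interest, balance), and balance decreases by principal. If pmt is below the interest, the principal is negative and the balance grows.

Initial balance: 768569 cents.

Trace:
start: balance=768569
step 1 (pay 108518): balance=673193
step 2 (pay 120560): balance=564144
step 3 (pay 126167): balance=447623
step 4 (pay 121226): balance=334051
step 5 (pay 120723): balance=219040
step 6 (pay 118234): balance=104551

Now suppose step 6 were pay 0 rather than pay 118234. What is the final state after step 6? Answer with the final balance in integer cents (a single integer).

222785

(re-executing from step 6 with the substitution; state before step 6: balance=219040)
step 6 (pay 0): balance=222785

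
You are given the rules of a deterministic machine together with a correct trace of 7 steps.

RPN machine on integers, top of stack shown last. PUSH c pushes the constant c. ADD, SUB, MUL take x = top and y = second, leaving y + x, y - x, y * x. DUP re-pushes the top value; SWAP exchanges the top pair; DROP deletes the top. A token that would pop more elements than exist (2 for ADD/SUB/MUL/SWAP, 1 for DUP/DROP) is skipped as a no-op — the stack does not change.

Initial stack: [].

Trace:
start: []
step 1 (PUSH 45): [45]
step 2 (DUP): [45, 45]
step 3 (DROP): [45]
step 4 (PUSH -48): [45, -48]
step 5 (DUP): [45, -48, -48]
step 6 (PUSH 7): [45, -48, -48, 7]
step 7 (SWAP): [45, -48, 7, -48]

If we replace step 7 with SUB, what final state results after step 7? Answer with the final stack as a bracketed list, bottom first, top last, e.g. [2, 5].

[45, -48, -55]

(re-executing from step 7 with the substitution; state before step 7: [45, -48, -48, 7])
step 7 (SUB): [45, -48, -55]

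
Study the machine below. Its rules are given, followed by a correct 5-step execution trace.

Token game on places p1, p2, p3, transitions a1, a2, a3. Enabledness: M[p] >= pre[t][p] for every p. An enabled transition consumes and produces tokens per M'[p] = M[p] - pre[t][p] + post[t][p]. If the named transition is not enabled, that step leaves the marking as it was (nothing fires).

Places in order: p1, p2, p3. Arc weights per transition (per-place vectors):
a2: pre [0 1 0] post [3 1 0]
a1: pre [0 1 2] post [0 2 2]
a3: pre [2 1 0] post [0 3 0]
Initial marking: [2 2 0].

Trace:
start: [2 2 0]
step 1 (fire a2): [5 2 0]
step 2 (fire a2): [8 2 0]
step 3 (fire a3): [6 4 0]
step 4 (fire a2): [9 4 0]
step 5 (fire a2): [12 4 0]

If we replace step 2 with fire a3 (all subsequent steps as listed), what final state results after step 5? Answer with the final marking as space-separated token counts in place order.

(re-executing from step 2 with the substitution; state before step 2: [5 2 0])
step 2 (fire a3): [3 4 0]
step 3 (fire a3): [1 6 0]
step 4 (fire a2): [4 6 0]
step 5 (fire a2): [7 6 0]

7 6 0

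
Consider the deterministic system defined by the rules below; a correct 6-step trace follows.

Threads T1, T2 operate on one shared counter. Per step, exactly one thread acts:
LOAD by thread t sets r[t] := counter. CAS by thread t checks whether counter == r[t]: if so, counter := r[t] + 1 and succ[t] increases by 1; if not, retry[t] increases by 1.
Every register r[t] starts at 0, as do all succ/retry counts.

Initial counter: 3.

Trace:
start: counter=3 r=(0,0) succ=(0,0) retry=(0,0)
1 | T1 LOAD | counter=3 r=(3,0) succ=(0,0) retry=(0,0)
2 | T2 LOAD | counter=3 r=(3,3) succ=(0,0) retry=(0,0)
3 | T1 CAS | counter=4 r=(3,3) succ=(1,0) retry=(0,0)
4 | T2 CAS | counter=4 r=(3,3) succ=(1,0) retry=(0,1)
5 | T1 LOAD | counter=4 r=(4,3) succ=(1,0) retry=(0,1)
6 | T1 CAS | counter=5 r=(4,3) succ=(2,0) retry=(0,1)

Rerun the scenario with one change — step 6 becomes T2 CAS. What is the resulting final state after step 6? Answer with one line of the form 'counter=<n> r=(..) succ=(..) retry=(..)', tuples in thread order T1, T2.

(re-executing from step 6 with the substitution; state before step 6: counter=4 r=(4,3) succ=(1,0) retry=(0,1))
6 | T2 CAS | counter=4 r=(4,3) succ=(1,0) retry=(0,2)

counter=4 r=(4,3) succ=(1,0) retry=(0,2)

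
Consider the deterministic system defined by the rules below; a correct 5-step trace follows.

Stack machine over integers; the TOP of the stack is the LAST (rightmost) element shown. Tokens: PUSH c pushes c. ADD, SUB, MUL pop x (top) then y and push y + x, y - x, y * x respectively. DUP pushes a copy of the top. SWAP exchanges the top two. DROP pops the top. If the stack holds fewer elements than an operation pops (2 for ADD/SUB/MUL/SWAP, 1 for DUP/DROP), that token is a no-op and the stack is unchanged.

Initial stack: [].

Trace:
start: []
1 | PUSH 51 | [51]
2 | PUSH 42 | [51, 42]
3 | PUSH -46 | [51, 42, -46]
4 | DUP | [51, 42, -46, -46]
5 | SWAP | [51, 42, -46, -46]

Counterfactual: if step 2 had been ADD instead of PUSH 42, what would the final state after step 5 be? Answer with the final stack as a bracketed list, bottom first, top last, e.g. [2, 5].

[51, -46, -46]

(re-executing from step 2 with the substitution; state before step 2: [51])
2 | ADD | [51]
3 | PUSH -46 | [51, -46]
4 | DUP | [51, -46, -46]
5 | SWAP | [51, -46, -46]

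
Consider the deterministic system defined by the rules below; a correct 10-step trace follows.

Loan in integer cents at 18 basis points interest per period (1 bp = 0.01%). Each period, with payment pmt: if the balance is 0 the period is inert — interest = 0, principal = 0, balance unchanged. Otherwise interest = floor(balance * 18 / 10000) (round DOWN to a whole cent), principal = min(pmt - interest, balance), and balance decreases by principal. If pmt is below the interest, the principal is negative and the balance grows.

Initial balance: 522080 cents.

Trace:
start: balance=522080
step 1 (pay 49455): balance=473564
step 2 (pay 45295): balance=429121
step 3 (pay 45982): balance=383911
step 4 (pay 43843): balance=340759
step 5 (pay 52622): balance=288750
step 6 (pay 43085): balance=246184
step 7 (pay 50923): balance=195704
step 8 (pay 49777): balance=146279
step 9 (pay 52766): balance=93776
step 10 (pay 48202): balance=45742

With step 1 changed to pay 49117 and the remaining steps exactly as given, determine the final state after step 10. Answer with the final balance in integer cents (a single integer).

(re-executing from step 1 with the substitution; state before step 1: balance=522080)
step 1 (pay 49117): balance=473902
step 2 (pay 45295): balance=429460
step 3 (pay 45982): balance=384251
step 4 (pay 43843): balance=341099
step 5 (pay 52622): balance=289090
step 6 (pay 43085): balance=246525
step 7 (pay 50923): balance=196045
step 8 (pay 49777): balance=146620
step 9 (pay 52766): balance=94117
step 10 (pay 48202): balance=46084

46084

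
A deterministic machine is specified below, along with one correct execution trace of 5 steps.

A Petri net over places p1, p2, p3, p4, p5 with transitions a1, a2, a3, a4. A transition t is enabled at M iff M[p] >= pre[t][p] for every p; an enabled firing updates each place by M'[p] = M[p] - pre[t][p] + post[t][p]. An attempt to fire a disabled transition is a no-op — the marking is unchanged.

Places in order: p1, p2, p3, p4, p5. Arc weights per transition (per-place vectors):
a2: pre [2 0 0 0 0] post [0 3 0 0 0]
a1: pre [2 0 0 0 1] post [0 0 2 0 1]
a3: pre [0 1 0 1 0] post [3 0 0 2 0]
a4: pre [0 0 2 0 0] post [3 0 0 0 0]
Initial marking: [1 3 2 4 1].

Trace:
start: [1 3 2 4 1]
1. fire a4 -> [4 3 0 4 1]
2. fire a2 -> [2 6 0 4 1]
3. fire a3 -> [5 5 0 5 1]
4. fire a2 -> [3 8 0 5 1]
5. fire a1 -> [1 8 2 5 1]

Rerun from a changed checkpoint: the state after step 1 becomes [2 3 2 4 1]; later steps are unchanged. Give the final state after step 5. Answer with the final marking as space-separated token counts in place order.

1 8 2 5 1

state after step 1 := [2 3 2 4 1]
2. fire a2 -> [0 6 2 4 1]
3. fire a3 -> [3 5 2 5 1]
4. fire a2 -> [1 8 2 5 1]
5. fire a1 -> [1 8 2 5 1]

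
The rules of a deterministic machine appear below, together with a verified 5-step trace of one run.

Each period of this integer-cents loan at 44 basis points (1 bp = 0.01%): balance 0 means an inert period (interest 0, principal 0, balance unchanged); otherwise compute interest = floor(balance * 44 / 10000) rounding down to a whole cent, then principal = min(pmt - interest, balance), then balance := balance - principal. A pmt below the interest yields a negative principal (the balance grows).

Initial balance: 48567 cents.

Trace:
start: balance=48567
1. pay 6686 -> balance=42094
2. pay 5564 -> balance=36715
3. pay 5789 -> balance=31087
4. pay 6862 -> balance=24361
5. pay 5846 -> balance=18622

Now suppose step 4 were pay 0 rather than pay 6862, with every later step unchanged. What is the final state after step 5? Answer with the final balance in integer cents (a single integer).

25514

(re-executing from step 4 with the substitution; state before step 4: balance=31087)
4. pay 0 -> balance=31223
5. pay 5846 -> balance=25514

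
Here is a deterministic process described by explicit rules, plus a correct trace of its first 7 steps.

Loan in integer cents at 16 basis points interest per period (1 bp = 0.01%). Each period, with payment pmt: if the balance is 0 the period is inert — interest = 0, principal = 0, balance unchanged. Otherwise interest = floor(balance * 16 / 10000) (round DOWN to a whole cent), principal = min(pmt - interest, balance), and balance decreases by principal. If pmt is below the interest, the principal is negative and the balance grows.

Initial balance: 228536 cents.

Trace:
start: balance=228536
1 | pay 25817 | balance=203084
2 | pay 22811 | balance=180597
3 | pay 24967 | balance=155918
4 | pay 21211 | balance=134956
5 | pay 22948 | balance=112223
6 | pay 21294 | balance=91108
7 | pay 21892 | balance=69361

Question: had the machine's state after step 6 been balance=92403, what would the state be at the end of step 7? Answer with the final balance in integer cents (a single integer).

70658

state after step 6 := balance=92403
7 | pay 21892 | balance=70658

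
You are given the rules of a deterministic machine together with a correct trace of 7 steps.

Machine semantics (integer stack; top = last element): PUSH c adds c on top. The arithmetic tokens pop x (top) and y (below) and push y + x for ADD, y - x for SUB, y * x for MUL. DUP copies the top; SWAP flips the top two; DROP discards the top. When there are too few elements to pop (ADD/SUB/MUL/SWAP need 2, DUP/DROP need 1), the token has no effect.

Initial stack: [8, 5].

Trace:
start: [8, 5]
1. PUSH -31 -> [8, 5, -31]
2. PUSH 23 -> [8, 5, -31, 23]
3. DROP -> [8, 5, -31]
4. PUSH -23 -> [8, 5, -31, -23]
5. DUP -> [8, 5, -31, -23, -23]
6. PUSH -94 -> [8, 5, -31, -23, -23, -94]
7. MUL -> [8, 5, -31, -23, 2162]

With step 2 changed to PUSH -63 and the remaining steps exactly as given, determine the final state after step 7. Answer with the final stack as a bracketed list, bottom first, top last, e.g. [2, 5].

(re-executing from step 2 with the substitution; state before step 2: [8, 5, -31])
2. PUSH -63 -> [8, 5, -31, -63]
3. DROP -> [8, 5, -31]
4. PUSH -23 -> [8, 5, -31, -23]
5. DUP -> [8, 5, -31, -23, -23]
6. PUSH -94 -> [8, 5, -31, -23, -23, -94]
7. MUL -> [8, 5, -31, -23, 2162]

[8, 5, -31, -23, 2162]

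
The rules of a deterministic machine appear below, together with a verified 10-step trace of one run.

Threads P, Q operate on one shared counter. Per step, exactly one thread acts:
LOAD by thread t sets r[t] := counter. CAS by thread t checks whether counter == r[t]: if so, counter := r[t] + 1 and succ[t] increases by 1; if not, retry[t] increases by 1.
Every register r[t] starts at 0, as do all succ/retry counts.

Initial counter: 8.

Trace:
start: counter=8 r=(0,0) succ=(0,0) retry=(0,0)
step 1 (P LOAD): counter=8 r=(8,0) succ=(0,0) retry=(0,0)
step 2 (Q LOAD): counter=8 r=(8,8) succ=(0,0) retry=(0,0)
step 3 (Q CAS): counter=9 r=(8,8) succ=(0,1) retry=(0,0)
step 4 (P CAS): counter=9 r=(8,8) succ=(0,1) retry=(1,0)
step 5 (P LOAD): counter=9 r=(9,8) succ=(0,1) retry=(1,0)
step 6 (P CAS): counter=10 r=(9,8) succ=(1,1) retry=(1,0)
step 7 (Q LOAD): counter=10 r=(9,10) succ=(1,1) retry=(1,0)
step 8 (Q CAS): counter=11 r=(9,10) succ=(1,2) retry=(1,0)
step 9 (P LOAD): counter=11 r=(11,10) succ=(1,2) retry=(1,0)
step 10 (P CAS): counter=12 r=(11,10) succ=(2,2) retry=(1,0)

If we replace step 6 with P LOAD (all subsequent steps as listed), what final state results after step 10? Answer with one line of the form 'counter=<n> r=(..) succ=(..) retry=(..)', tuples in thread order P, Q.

counter=11 r=(10,9) succ=(1,2) retry=(1,0)

(re-executing from step 6 with the substitution; state before step 6: counter=9 r=(9,8) succ=(0,1) retry=(1,0))
step 6 (P LOAD): counter=9 r=(9,8) succ=(0,1) retry=(1,0)
step 7 (Q LOAD): counter=9 r=(9,9) succ=(0,1) retry=(1,0)
step 8 (Q CAS): counter=10 r=(9,9) succ=(0,2) retry=(1,0)
step 9 (P LOAD): counter=10 r=(10,9) succ=(0,2) retry=(1,0)
step 10 (P CAS): counter=11 r=(10,9) succ=(1,2) retry=(1,0)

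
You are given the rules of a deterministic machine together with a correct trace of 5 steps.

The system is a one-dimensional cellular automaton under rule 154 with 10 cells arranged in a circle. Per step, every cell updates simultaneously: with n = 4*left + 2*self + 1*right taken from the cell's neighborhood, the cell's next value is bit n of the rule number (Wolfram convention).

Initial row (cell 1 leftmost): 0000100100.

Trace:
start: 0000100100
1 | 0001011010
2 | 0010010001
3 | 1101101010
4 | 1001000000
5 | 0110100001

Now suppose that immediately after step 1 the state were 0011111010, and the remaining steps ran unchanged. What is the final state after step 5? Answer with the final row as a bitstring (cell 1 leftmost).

1110100011

state after step 1 := 0011111010
2 | 0111110001
3 | 0111101010
4 | 1111000001
5 | 1110100011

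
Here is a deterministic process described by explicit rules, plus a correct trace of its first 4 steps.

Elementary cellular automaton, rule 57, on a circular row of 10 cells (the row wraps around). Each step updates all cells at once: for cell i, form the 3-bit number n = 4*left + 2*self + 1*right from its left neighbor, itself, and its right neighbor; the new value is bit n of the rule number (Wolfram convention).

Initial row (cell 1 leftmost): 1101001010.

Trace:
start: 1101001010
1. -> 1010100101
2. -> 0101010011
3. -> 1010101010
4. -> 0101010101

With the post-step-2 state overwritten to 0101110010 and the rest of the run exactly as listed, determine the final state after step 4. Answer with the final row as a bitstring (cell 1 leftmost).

state after step 2 := 0101110010
3. -> 0011001001
4. -> 1010100100

1010100100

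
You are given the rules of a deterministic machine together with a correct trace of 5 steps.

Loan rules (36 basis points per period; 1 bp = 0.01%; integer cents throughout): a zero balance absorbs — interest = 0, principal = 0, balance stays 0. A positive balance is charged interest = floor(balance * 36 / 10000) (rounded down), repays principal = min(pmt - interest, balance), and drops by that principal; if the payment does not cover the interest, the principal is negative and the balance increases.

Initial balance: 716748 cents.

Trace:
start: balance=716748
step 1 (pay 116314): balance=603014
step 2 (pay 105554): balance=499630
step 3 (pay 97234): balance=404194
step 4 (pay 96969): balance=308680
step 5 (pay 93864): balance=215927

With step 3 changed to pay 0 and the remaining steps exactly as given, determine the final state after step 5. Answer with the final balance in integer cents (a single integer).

(re-executing from step 3 with the substitution; state before step 3: balance=499630)
step 3 (pay 0): balance=501428
step 4 (pay 96969): balance=406264
step 5 (pay 93864): balance=313862

313862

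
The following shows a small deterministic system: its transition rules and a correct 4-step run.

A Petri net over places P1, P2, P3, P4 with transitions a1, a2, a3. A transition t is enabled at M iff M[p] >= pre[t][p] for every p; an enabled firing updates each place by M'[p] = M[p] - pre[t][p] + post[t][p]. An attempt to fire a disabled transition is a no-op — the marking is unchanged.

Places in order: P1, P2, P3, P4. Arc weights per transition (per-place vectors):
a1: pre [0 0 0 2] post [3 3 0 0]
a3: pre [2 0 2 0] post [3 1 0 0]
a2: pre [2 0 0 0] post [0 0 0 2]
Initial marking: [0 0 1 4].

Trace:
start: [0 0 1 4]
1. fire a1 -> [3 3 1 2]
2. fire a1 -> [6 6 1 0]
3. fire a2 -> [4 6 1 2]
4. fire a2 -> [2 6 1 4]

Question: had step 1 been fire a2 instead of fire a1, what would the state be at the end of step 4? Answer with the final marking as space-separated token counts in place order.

(re-executing from step 1 with the substitution; state before step 1: [0 0 1 4])
1. fire a2 -> [0 0 1 4]
2. fire a1 -> [3 3 1 2]
3. fire a2 -> [1 3 1 4]
4. fire a2 -> [1 3 1 4]

1 3 1 4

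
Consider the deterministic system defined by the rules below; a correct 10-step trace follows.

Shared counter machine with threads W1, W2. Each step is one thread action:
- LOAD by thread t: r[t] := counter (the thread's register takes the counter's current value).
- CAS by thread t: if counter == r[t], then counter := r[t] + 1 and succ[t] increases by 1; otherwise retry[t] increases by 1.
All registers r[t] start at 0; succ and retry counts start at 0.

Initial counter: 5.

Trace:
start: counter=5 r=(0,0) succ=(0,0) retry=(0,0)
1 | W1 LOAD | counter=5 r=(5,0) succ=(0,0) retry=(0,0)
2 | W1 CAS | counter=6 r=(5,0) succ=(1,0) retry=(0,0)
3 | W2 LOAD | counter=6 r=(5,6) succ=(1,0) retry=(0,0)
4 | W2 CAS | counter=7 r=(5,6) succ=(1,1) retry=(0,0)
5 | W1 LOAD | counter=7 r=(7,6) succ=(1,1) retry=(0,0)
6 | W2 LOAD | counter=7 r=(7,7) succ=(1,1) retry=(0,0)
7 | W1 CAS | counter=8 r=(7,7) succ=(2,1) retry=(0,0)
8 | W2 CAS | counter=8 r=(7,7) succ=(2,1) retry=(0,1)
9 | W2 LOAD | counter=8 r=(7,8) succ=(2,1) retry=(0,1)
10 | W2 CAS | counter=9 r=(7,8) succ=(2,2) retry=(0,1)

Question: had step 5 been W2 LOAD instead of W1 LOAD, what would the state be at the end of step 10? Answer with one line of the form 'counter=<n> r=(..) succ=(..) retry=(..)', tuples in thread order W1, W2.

(re-executing from step 5 with the substitution; state before step 5: counter=7 r=(5,6) succ=(1,1) retry=(0,0))
5 | W2 LOAD | counter=7 r=(5,7) succ=(1,1) retry=(0,0)
6 | W2 LOAD | counter=7 r=(5,7) succ=(1,1) retry=(0,0)
7 | W1 CAS | counter=7 r=(5,7) succ=(1,1) retry=(1,0)
8 | W2 CAS | counter=8 r=(5,7) succ=(1,2) retry=(1,0)
9 | W2 LOAD | counter=8 r=(5,8) succ=(1,2) retry=(1,0)
10 | W2 CAS | counter=9 r=(5,8) succ=(1,3) retry=(1,0)

counter=9 r=(5,8) succ=(1,3) retry=(1,0)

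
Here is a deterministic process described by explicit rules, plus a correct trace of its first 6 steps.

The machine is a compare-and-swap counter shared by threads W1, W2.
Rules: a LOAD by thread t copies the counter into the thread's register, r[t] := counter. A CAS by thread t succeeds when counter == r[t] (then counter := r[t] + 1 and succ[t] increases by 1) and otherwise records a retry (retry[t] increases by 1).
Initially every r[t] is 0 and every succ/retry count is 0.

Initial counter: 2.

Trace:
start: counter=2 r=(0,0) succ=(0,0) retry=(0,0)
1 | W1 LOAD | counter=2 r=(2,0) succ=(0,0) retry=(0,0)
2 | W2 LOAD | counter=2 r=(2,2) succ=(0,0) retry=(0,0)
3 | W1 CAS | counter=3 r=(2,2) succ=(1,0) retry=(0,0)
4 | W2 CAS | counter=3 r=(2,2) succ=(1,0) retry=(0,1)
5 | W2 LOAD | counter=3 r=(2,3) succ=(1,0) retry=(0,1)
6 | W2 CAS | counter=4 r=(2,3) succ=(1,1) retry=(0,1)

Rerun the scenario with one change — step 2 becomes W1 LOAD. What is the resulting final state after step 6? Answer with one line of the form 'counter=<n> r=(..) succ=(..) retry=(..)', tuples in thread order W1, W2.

counter=4 r=(2,3) succ=(1,1) retry=(0,1)

(re-executing from step 2 with the substitution; state before step 2: counter=2 r=(2,0) succ=(0,0) retry=(0,0))
2 | W1 LOAD | counter=2 r=(2,0) succ=(0,0) retry=(0,0)
3 | W1 CAS | counter=3 r=(2,0) succ=(1,0) retry=(0,0)
4 | W2 CAS | counter=3 r=(2,0) succ=(1,0) retry=(0,1)
5 | W2 LOAD | counter=3 r=(2,3) succ=(1,0) retry=(0,1)
6 | W2 CAS | counter=4 r=(2,3) succ=(1,1) retry=(0,1)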